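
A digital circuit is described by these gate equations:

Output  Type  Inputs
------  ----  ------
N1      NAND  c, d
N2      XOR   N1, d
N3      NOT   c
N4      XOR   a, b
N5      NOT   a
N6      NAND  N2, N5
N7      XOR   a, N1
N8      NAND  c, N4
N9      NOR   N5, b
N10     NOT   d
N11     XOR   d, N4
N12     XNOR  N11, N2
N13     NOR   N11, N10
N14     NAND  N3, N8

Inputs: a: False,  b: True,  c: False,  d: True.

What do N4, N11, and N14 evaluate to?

N4 = True, N11 = False, N14 = False

N3 = NOT c = NOT False = True
N4 = a XOR b = False XOR True = True
N8 = c NAND N4 = False NAND True = True
N11 = d XOR N4 = True XOR True = False
N14 = N3 NAND N8 = True NAND True = False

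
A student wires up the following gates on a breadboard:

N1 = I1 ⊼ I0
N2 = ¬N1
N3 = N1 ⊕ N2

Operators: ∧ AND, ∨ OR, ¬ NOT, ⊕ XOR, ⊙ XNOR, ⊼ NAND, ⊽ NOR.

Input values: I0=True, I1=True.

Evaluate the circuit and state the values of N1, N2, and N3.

N1 = I1 NAND I0 = True NAND True = False
N2 = NOT N1 = NOT False = True
N3 = N1 XOR N2 = False XOR True = True

N1 = False  N2 = True  N3 = True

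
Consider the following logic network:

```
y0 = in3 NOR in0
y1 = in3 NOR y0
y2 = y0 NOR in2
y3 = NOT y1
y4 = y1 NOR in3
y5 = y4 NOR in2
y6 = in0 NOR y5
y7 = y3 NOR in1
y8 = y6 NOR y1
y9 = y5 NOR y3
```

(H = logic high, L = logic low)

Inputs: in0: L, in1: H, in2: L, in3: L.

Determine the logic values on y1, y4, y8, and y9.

y0 = in3 NOR in0 = L NOR L = H
y1 = in3 NOR y0 = L NOR H = L
y3 = NOT y1 = NOT L = H
y4 = y1 NOR in3 = L NOR L = H
y5 = y4 NOR in2 = H NOR L = L
y6 = in0 NOR y5 = L NOR L = H
y8 = y6 NOR y1 = H NOR L = L
y9 = y5 NOR y3 = L NOR H = L

y1 = L, y4 = H, y8 = L, y9 = L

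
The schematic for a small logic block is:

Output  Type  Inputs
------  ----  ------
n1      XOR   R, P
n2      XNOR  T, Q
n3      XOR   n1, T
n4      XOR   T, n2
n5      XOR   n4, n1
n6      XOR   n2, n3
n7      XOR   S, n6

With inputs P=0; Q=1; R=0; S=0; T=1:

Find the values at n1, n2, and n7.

n1 = 0  n2 = 1  n7 = 0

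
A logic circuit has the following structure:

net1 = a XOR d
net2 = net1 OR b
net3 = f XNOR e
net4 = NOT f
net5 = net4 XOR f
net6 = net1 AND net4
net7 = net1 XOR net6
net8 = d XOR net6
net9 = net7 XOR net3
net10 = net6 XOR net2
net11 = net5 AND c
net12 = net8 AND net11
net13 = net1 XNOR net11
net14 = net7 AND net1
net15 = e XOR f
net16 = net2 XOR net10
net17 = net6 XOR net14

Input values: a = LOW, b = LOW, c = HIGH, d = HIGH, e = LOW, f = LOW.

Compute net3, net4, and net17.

net3 = HIGH; net4 = HIGH; net17 = HIGH

net1 = a XOR d = LOW XOR HIGH = HIGH
net3 = f XNOR e = LOW XNOR LOW = HIGH
net4 = NOT f = NOT LOW = HIGH
net6 = net1 AND net4 = HIGH AND HIGH = HIGH
net7 = net1 XOR net6 = HIGH XOR HIGH = LOW
net14 = net7 AND net1 = LOW AND HIGH = LOW
net17 = net6 XOR net14 = HIGH XOR LOW = HIGH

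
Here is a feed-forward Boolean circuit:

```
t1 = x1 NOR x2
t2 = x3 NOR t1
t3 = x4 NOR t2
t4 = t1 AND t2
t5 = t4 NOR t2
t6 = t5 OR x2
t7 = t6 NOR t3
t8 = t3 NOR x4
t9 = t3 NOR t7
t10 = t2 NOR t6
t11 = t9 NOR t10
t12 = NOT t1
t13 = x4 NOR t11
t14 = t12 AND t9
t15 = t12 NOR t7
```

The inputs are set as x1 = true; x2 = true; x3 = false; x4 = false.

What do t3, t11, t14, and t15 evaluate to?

t3 = false  t11 = false  t14 = true  t15 = false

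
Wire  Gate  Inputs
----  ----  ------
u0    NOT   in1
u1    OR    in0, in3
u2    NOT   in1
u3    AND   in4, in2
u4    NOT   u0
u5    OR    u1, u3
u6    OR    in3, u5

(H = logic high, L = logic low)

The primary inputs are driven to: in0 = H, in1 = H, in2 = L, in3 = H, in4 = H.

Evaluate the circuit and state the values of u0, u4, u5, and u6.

u0 = L; u4 = H; u5 = H; u6 = H

u0 = NOT in1 = NOT H = L
u1 = in0 OR in3 = H OR H = H
u3 = in4 AND in2 = H AND L = L
u4 = NOT u0 = NOT L = H
u5 = u1 OR u3 = H OR L = H
u6 = in3 OR u5 = H OR H = H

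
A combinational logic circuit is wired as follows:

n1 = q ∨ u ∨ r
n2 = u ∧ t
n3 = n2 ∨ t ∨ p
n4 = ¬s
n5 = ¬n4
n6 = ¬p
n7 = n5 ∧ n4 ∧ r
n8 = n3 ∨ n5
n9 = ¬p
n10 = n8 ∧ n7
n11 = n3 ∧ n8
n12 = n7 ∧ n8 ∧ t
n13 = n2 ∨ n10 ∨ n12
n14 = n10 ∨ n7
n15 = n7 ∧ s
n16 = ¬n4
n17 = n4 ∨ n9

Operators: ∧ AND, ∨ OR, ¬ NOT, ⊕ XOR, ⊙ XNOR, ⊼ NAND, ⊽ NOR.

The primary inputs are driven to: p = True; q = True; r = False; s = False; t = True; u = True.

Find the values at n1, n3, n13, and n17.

n1 = True, n3 = True, n13 = True, n17 = True

n1 = q OR u OR r = True OR True OR False = True
n2 = u AND t = True AND True = True
n3 = n2 OR t OR p = True OR True OR True = True
n4 = NOT s = NOT False = True
n5 = NOT n4 = NOT True = False
n7 = n5 AND n4 AND r = False AND True AND False = False
n8 = n3 OR n5 = True OR False = True
n9 = NOT p = NOT True = False
n10 = n8 AND n7 = True AND False = False
n12 = n7 AND n8 AND t = False AND True AND True = False
n13 = n2 OR n10 OR n12 = True OR False OR False = True
n17 = n4 OR n9 = True OR False = True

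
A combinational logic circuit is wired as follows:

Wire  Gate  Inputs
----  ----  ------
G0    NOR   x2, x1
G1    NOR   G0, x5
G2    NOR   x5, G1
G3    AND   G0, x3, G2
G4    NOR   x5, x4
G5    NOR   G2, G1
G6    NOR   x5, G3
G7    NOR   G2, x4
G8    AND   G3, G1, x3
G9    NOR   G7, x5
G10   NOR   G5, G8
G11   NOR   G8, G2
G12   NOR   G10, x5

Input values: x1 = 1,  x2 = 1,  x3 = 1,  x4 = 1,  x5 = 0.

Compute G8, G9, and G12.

G0 = x2 NOR x1 = 1 NOR 1 = 0
G1 = G0 NOR x5 = 0 NOR 0 = 1
G2 = x5 NOR G1 = 0 NOR 1 = 0
G3 = G0 AND x3 AND G2 = 0 AND 1 AND 0 = 0
G5 = G2 NOR G1 = 0 NOR 1 = 0
G7 = G2 NOR x4 = 0 NOR 1 = 0
G8 = G3 AND G1 AND x3 = 0 AND 1 AND 1 = 0
G9 = G7 NOR x5 = 0 NOR 0 = 1
G10 = G5 NOR G8 = 0 NOR 0 = 1
G12 = G10 NOR x5 = 1 NOR 0 = 0

G8 = 0, G9 = 1, G12 = 0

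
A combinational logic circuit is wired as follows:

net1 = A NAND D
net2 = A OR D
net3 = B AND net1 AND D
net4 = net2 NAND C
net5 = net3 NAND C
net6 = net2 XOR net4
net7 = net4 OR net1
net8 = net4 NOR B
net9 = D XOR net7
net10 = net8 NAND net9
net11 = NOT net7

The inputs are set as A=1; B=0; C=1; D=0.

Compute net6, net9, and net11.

net1 = A NAND D = 1 NAND 0 = 1
net2 = A OR D = 1 OR 0 = 1
net4 = net2 NAND C = 1 NAND 1 = 0
net6 = net2 XOR net4 = 1 XOR 0 = 1
net7 = net4 OR net1 = 0 OR 1 = 1
net9 = D XOR net7 = 0 XOR 1 = 1
net11 = NOT net7 = NOT 1 = 0

net6 = 1, net9 = 1, net11 = 0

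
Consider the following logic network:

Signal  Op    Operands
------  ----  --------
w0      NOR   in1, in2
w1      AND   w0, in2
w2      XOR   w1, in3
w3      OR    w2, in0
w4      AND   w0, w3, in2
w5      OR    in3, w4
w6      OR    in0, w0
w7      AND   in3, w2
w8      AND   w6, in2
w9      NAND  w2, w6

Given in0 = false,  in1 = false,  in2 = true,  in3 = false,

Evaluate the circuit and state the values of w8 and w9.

w0 = in1 NOR in2 = false NOR true = false
w1 = w0 AND in2 = false AND true = false
w2 = w1 XOR in3 = false XOR false = false
w6 = in0 OR w0 = false OR false = false
w8 = w6 AND in2 = false AND true = false
w9 = w2 NAND w6 = false NAND false = true

w8 = false; w9 = true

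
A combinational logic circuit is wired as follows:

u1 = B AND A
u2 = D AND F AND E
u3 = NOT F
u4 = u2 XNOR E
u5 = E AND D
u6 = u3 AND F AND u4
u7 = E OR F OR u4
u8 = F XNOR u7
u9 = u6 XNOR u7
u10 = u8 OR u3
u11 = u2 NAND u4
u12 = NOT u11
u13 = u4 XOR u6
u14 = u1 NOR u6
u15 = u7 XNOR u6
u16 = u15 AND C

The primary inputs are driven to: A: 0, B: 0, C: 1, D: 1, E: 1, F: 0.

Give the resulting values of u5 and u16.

u5 = 1, u16 = 0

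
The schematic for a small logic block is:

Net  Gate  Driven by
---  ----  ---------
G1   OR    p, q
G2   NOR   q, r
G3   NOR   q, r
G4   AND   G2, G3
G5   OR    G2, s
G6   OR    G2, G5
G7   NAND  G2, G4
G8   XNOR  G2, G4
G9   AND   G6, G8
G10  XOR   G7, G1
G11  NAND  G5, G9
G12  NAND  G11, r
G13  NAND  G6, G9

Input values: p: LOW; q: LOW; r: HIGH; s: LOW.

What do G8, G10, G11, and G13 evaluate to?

G8 = HIGH; G10 = HIGH; G11 = HIGH; G13 = HIGH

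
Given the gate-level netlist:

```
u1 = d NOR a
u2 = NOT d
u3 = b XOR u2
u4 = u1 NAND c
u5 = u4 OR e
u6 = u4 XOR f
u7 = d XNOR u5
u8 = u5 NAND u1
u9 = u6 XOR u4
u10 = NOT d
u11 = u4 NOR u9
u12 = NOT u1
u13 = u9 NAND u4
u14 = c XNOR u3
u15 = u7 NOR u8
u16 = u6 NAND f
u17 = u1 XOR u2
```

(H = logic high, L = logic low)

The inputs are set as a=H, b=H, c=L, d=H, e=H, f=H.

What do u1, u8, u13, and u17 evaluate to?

u1 = L, u8 = H, u13 = L, u17 = L

u1 = d NOR a = H NOR H = L
u2 = NOT d = NOT H = L
u4 = u1 NAND c = L NAND L = H
u5 = u4 OR e = H OR H = H
u6 = u4 XOR f = H XOR H = L
u8 = u5 NAND u1 = H NAND L = H
u9 = u6 XOR u4 = L XOR H = H
u13 = u9 NAND u4 = H NAND H = L
u17 = u1 XOR u2 = L XOR L = L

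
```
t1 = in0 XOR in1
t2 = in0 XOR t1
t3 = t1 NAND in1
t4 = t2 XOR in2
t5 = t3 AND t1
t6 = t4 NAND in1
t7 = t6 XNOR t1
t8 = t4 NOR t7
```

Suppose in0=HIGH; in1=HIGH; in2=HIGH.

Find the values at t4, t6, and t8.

t1 = in0 XOR in1 = HIGH XOR HIGH = LOW
t2 = in0 XOR t1 = HIGH XOR LOW = HIGH
t4 = t2 XOR in2 = HIGH XOR HIGH = LOW
t6 = t4 NAND in1 = LOW NAND HIGH = HIGH
t7 = t6 XNOR t1 = HIGH XNOR LOW = LOW
t8 = t4 NOR t7 = LOW NOR LOW = HIGH

t4 = LOW, t6 = HIGH, t8 = HIGH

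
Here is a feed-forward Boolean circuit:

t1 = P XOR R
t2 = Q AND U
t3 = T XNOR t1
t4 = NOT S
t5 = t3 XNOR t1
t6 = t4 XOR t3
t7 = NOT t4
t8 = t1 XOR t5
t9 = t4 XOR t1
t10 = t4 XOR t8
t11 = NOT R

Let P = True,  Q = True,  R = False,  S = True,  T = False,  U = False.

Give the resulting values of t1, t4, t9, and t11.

t1 = True, t4 = False, t9 = True, t11 = True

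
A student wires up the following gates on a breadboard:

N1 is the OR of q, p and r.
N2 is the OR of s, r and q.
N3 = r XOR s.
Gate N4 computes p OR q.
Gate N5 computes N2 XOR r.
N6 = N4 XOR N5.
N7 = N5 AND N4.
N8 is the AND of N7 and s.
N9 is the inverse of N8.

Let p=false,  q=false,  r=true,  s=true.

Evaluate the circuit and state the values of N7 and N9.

N7 = false, N9 = true

N2 = s OR r OR q = true OR true OR false = true
N4 = p OR q = false OR false = false
N5 = N2 XOR r = true XOR true = false
N7 = N5 AND N4 = false AND false = false
N8 = N7 AND s = false AND true = false
N9 = NOT N8 = NOT false = true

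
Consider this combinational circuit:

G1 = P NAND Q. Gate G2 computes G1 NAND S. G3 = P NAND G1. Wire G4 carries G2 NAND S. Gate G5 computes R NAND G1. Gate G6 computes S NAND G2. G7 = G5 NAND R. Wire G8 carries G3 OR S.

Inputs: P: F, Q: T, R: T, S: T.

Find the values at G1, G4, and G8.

G1 = T, G4 = T, G8 = T

G1 = P NAND Q = F NAND T = T
G2 = G1 NAND S = T NAND T = F
G3 = P NAND G1 = F NAND T = T
G4 = G2 NAND S = F NAND T = T
G8 = G3 OR S = T OR T = T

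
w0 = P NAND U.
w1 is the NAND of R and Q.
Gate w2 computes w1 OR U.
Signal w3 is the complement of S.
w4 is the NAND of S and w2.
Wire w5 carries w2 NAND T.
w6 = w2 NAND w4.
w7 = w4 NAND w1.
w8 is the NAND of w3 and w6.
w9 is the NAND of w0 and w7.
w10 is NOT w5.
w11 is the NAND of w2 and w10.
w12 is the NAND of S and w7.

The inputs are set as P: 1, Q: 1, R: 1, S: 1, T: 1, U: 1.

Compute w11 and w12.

w11 = 0, w12 = 0

w1 = R NAND Q = 1 NAND 1 = 0
w2 = w1 OR U = 0 OR 1 = 1
w4 = S NAND w2 = 1 NAND 1 = 0
w5 = w2 NAND T = 1 NAND 1 = 0
w7 = w4 NAND w1 = 0 NAND 0 = 1
w10 = NOT w5 = NOT 0 = 1
w11 = w2 NAND w10 = 1 NAND 1 = 0
w12 = S NAND w7 = 1 NAND 1 = 0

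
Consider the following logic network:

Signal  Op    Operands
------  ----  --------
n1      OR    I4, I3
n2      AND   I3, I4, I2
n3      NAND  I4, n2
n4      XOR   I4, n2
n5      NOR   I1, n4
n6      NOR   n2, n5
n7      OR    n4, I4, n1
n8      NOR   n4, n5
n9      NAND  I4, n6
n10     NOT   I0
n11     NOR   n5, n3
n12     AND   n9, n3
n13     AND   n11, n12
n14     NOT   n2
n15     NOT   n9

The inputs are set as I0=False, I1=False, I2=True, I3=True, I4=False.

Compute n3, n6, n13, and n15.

n3 = True  n6 = False  n13 = False  n15 = False

n2 = I3 AND I4 AND I2 = True AND False AND True = False
n3 = I4 NAND n2 = False NAND False = True
n4 = I4 XOR n2 = False XOR False = False
n5 = I1 NOR n4 = False NOR False = True
n6 = n2 NOR n5 = False NOR True = False
n9 = I4 NAND n6 = False NAND False = True
n11 = n5 NOR n3 = True NOR True = False
n12 = n9 AND n3 = True AND True = True
n13 = n11 AND n12 = False AND True = False
n15 = NOT n9 = NOT True = False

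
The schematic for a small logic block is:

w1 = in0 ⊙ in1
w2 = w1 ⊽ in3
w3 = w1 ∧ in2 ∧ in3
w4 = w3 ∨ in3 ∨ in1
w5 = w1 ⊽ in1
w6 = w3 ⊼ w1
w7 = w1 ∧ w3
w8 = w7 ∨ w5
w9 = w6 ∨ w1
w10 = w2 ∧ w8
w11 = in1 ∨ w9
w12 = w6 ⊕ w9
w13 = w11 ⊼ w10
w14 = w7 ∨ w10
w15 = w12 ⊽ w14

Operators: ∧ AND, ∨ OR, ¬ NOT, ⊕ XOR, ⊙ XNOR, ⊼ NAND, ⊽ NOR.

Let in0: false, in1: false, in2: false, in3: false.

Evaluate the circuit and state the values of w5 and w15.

w1 = in0 XNOR in1 = false XNOR false = true
w2 = w1 NOR in3 = true NOR false = false
w3 = w1 AND in2 AND in3 = true AND false AND false = false
w5 = w1 NOR in1 = true NOR false = false
w6 = w3 NAND w1 = false NAND true = true
w7 = w1 AND w3 = true AND false = false
w8 = w7 OR w5 = false OR false = false
w9 = w6 OR w1 = true OR true = true
w10 = w2 AND w8 = false AND false = false
w12 = w6 XOR w9 = true XOR true = false
w14 = w7 OR w10 = false OR false = false
w15 = w12 NOR w14 = false NOR false = true

w5 = false; w15 = true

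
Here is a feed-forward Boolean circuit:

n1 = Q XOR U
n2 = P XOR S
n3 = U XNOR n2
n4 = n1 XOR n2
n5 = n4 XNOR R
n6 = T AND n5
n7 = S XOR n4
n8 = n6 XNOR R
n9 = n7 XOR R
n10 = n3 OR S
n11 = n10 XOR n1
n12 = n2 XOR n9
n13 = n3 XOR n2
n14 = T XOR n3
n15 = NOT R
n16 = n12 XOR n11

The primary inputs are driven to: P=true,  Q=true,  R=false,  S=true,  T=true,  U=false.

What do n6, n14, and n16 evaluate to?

n6 = false  n14 = false  n16 = false

n1 = Q XOR U = true XOR false = true
n2 = P XOR S = true XOR true = false
n3 = U XNOR n2 = false XNOR false = true
n4 = n1 XOR n2 = true XOR false = true
n5 = n4 XNOR R = true XNOR false = false
n6 = T AND n5 = true AND false = false
n7 = S XOR n4 = true XOR true = false
n9 = n7 XOR R = false XOR false = false
n10 = n3 OR S = true OR true = true
n11 = n10 XOR n1 = true XOR true = false
n12 = n2 XOR n9 = false XOR false = false
n14 = T XOR n3 = true XOR true = false
n16 = n12 XOR n11 = false XOR false = false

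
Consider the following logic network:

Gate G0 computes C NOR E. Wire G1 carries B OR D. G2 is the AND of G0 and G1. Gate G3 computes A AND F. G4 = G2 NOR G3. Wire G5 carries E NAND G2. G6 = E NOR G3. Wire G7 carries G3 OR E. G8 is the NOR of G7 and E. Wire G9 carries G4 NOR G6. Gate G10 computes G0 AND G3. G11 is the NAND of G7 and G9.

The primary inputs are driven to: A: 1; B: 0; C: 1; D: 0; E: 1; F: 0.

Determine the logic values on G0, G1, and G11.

G0 = C NOR E = 1 NOR 1 = 0
G1 = B OR D = 0 OR 0 = 0
G2 = G0 AND G1 = 0 AND 0 = 0
G3 = A AND F = 1 AND 0 = 0
G4 = G2 NOR G3 = 0 NOR 0 = 1
G6 = E NOR G3 = 1 NOR 0 = 0
G7 = G3 OR E = 0 OR 1 = 1
G9 = G4 NOR G6 = 1 NOR 0 = 0
G11 = G7 NAND G9 = 1 NAND 0 = 1

G0 = 0  G1 = 0  G11 = 1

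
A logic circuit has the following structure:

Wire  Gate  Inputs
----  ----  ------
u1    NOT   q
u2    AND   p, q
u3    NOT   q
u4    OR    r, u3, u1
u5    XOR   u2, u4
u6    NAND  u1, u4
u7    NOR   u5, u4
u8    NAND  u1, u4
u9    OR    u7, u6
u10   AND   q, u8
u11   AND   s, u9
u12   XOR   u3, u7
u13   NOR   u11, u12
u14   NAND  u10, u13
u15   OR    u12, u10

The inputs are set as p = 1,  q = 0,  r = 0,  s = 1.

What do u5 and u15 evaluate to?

u5 = 1, u15 = 1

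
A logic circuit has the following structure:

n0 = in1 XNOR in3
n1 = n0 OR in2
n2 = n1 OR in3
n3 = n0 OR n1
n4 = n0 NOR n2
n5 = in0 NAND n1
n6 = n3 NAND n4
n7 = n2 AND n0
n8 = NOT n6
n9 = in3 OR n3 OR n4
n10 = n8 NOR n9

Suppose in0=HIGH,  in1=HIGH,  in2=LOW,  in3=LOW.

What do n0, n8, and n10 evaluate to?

n0 = LOW, n8 = LOW, n10 = LOW

n0 = in1 XNOR in3 = HIGH XNOR LOW = LOW
n1 = n0 OR in2 = LOW OR LOW = LOW
n2 = n1 OR in3 = LOW OR LOW = LOW
n3 = n0 OR n1 = LOW OR LOW = LOW
n4 = n0 NOR n2 = LOW NOR LOW = HIGH
n6 = n3 NAND n4 = LOW NAND HIGH = HIGH
n8 = NOT n6 = NOT HIGH = LOW
n9 = in3 OR n3 OR n4 = LOW OR LOW OR HIGH = HIGH
n10 = n8 NOR n9 = LOW NOR HIGH = LOW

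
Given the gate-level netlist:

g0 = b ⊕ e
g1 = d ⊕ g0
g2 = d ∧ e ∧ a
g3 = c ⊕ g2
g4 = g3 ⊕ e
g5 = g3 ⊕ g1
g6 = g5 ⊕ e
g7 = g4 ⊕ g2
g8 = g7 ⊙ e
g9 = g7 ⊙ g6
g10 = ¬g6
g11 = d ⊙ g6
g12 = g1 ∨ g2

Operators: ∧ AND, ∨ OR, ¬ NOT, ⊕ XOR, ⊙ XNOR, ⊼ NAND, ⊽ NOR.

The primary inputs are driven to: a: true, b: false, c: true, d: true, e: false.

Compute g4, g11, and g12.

g4 = true, g11 = false, g12 = true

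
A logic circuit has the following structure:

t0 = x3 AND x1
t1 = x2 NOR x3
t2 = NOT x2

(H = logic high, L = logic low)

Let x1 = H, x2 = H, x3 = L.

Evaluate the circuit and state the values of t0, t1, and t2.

t0 = L  t1 = L  t2 = L

t0 = L AND H = L
t1 = H NOR L = L
t2 = NOT H = L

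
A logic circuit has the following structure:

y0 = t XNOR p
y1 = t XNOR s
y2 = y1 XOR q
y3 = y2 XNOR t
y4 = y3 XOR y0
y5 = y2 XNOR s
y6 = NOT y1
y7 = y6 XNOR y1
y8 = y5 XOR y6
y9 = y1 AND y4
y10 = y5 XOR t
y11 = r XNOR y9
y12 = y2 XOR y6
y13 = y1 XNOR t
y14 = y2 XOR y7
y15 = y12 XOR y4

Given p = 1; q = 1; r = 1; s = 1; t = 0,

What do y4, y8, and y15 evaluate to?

y4 = 0; y8 = 0; y15 = 0

y0 = t XNOR p = 0 XNOR 1 = 0
y1 = t XNOR s = 0 XNOR 1 = 0
y2 = y1 XOR q = 0 XOR 1 = 1
y3 = y2 XNOR t = 1 XNOR 0 = 0
y4 = y3 XOR y0 = 0 XOR 0 = 0
y5 = y2 XNOR s = 1 XNOR 1 = 1
y6 = NOT y1 = NOT 0 = 1
y8 = y5 XOR y6 = 1 XOR 1 = 0
y12 = y2 XOR y6 = 1 XOR 1 = 0
y15 = y12 XOR y4 = 0 XOR 0 = 0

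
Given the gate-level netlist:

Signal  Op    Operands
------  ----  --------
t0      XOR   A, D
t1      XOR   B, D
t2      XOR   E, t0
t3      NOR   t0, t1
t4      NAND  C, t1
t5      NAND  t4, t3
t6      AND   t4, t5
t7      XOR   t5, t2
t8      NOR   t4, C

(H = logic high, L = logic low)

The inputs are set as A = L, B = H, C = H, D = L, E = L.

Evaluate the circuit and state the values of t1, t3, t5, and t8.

t1 = H; t3 = L; t5 = H; t8 = L

t0 = A XOR D = L XOR L = L
t1 = B XOR D = H XOR L = H
t3 = t0 NOR t1 = L NOR H = L
t4 = C NAND t1 = H NAND H = L
t5 = t4 NAND t3 = L NAND L = H
t8 = t4 NOR C = L NOR H = L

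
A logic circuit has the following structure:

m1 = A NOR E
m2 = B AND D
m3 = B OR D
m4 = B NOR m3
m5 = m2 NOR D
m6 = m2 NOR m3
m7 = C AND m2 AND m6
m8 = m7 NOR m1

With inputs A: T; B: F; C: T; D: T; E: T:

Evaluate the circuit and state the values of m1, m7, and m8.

m1 = A NOR E = T NOR T = F
m2 = B AND D = F AND T = F
m3 = B OR D = F OR T = T
m6 = m2 NOR m3 = F NOR T = F
m7 = C AND m2 AND m6 = T AND F AND F = F
m8 = m7 NOR m1 = F NOR F = T

m1 = F; m7 = F; m8 = T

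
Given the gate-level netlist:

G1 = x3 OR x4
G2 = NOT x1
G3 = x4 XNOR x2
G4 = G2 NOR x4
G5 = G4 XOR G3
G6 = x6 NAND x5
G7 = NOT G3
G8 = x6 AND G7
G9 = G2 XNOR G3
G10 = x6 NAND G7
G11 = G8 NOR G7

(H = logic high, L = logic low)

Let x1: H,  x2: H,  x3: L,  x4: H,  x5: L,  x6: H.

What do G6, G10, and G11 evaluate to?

G6 = H  G10 = H  G11 = H

G3 = x4 XNOR x2 = H XNOR H = H
G6 = x6 NAND x5 = H NAND L = H
G7 = NOT G3 = NOT H = L
G8 = x6 AND G7 = H AND L = L
G10 = x6 NAND G7 = H NAND L = H
G11 = G8 NOR G7 = L NOR L = H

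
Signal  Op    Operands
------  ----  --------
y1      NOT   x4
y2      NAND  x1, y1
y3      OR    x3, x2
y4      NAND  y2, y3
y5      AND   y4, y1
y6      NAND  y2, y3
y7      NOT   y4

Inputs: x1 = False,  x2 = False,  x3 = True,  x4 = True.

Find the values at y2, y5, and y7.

y1 = NOT x4 = NOT True = False
y2 = x1 NAND y1 = False NAND False = True
y3 = x3 OR x2 = True OR False = True
y4 = y2 NAND y3 = True NAND True = False
y5 = y4 AND y1 = False AND False = False
y7 = NOT y4 = NOT False = True

y2 = True, y5 = False, y7 = True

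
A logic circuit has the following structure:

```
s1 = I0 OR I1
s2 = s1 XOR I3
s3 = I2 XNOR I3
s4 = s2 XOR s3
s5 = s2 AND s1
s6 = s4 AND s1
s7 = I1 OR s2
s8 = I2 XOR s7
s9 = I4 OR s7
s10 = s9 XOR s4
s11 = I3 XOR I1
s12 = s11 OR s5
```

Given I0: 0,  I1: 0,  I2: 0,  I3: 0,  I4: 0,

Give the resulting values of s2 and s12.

s2 = 0, s12 = 0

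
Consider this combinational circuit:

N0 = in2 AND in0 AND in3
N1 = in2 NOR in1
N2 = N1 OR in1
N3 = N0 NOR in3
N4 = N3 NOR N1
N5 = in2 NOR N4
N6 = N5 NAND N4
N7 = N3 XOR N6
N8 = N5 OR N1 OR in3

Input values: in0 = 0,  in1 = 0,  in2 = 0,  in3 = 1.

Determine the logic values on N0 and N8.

N0 = 0, N8 = 1

N0 = in2 AND in0 AND in3 = 0 AND 0 AND 1 = 0
N1 = in2 NOR in1 = 0 NOR 0 = 1
N3 = N0 NOR in3 = 0 NOR 1 = 0
N4 = N3 NOR N1 = 0 NOR 1 = 0
N5 = in2 NOR N4 = 0 NOR 0 = 1
N8 = N5 OR N1 OR in3 = 1 OR 1 OR 1 = 1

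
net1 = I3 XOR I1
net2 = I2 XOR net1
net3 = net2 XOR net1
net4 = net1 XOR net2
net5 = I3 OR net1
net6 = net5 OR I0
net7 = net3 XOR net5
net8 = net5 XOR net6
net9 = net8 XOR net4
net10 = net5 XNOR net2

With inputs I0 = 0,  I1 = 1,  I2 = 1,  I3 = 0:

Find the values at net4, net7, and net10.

net1 = I3 XOR I1 = 0 XOR 1 = 1
net2 = I2 XOR net1 = 1 XOR 1 = 0
net3 = net2 XOR net1 = 0 XOR 1 = 1
net4 = net1 XOR net2 = 1 XOR 0 = 1
net5 = I3 OR net1 = 0 OR 1 = 1
net7 = net3 XOR net5 = 1 XOR 1 = 0
net10 = net5 XNOR net2 = 1 XNOR 0 = 0

net4 = 1, net7 = 0, net10 = 0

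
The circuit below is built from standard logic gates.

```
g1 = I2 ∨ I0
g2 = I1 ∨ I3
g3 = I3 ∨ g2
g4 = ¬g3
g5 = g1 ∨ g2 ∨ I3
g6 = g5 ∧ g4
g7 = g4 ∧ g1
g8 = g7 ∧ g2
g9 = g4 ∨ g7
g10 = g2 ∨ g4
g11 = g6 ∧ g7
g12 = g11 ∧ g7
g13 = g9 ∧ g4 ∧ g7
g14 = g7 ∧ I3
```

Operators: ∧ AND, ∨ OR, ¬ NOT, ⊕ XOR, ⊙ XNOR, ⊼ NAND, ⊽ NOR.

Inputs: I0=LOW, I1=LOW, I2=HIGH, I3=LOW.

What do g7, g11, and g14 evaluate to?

g1 = I2 OR I0 = HIGH OR LOW = HIGH
g2 = I1 OR I3 = LOW OR LOW = LOW
g3 = I3 OR g2 = LOW OR LOW = LOW
g4 = NOT g3 = NOT LOW = HIGH
g5 = g1 OR g2 OR I3 = HIGH OR LOW OR LOW = HIGH
g6 = g5 AND g4 = HIGH AND HIGH = HIGH
g7 = g4 AND g1 = HIGH AND HIGH = HIGH
g11 = g6 AND g7 = HIGH AND HIGH = HIGH
g14 = g7 AND I3 = HIGH AND LOW = LOW

g7 = HIGH; g11 = HIGH; g14 = LOW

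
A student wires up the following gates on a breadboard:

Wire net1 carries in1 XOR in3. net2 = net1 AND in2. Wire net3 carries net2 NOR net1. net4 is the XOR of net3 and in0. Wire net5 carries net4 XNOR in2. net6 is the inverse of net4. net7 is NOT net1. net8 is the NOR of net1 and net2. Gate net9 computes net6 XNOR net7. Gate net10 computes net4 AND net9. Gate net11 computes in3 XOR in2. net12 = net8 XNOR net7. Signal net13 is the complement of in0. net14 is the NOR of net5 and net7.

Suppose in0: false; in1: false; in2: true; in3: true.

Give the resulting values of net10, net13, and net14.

net1 = in1 XOR in3 = false XOR true = true
net2 = net1 AND in2 = true AND true = true
net3 = net2 NOR net1 = true NOR true = false
net4 = net3 XOR in0 = false XOR false = false
net5 = net4 XNOR in2 = false XNOR true = false
net6 = NOT net4 = NOT false = true
net7 = NOT net1 = NOT true = false
net9 = net6 XNOR net7 = true XNOR false = false
net10 = net4 AND net9 = false AND false = false
net13 = NOT in0 = NOT false = true
net14 = net5 NOR net7 = false NOR false = true

net10 = false  net13 = true  net14 = true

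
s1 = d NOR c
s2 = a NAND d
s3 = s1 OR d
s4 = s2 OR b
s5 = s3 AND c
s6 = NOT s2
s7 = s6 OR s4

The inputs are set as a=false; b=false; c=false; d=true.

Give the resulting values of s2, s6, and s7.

s2 = a NAND d = false NAND true = true
s4 = s2 OR b = true OR false = true
s6 = NOT s2 = NOT true = false
s7 = s6 OR s4 = false OR true = true

s2 = true, s6 = false, s7 = true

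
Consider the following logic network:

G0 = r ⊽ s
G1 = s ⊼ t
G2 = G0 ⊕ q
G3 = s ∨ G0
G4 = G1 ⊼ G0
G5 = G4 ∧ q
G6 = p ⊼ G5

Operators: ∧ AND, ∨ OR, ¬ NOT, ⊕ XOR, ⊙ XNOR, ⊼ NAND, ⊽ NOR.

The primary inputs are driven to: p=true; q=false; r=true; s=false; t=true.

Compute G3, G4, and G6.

G0 = r NOR s = true NOR false = false
G1 = s NAND t = false NAND true = true
G3 = s OR G0 = false OR false = false
G4 = G1 NAND G0 = true NAND false = true
G5 = G4 AND q = true AND false = false
G6 = p NAND G5 = true NAND false = true

G3 = false; G4 = true; G6 = true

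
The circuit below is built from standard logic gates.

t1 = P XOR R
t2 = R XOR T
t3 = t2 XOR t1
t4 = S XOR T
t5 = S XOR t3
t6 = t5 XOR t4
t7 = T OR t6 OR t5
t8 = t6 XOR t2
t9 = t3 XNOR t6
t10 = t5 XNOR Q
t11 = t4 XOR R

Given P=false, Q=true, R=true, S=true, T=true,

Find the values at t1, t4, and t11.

t1 = true; t4 = false; t11 = true

t1 = P XOR R = false XOR true = true
t4 = S XOR T = true XOR true = false
t11 = t4 XOR R = false XOR true = true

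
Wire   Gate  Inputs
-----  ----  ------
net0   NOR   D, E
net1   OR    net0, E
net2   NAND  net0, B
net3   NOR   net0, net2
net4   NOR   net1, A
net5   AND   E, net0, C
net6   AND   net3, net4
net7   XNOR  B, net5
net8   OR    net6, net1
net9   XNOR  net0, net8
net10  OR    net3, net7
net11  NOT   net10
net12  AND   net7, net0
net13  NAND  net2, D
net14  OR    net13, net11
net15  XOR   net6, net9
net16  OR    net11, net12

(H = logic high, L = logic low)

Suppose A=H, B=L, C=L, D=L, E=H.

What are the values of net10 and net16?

net0 = D NOR E = L NOR H = L
net2 = net0 NAND B = L NAND L = H
net3 = net0 NOR net2 = L NOR H = L
net5 = E AND net0 AND C = H AND L AND L = L
net7 = B XNOR net5 = L XNOR L = H
net10 = net3 OR net7 = L OR H = H
net11 = NOT net10 = NOT H = L
net12 = net7 AND net0 = H AND L = L
net16 = net11 OR net12 = L OR L = L

net10 = H, net16 = L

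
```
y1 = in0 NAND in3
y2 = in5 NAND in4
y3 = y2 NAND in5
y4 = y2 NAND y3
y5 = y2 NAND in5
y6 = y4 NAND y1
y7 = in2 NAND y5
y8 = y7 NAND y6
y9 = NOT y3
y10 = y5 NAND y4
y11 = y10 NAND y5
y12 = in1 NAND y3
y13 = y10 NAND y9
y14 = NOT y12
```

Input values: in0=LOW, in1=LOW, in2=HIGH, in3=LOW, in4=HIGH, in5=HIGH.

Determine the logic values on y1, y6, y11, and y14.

y1 = HIGH, y6 = LOW, y11 = HIGH, y14 = LOW

y1 = in0 NAND in3 = LOW NAND LOW = HIGH
y2 = in5 NAND in4 = HIGH NAND HIGH = LOW
y3 = y2 NAND in5 = LOW NAND HIGH = HIGH
y4 = y2 NAND y3 = LOW NAND HIGH = HIGH
y5 = y2 NAND in5 = LOW NAND HIGH = HIGH
y6 = y4 NAND y1 = HIGH NAND HIGH = LOW
y10 = y5 NAND y4 = HIGH NAND HIGH = LOW
y11 = y10 NAND y5 = LOW NAND HIGH = HIGH
y12 = in1 NAND y3 = LOW NAND HIGH = HIGH
y14 = NOT y12 = NOT HIGH = LOW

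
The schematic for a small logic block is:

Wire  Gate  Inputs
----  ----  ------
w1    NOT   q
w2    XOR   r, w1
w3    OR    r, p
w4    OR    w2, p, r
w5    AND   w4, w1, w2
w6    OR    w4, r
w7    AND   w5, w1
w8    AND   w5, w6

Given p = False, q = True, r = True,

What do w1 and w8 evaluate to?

w1 = False, w8 = False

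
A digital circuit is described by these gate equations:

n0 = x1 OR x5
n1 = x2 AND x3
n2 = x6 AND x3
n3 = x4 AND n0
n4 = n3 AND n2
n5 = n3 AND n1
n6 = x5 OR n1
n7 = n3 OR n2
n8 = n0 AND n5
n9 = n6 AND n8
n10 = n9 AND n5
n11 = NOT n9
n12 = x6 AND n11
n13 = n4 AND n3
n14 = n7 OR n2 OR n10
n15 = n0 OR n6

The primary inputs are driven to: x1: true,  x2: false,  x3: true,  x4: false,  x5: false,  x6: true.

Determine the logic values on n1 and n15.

n1 = false  n15 = true

n0 = x1 OR x5 = true OR false = true
n1 = x2 AND x3 = false AND true = false
n6 = x5 OR n1 = false OR false = false
n15 = n0 OR n6 = true OR false = true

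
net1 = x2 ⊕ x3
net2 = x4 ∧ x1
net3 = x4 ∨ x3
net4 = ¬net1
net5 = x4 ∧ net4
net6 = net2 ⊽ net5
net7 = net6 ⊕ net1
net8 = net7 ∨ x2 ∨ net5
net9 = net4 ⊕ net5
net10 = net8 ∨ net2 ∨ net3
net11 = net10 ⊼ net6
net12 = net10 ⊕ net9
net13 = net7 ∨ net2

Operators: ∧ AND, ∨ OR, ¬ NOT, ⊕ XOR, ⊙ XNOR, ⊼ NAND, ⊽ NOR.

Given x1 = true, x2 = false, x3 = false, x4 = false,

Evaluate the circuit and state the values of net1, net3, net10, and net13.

net1 = x2 XOR x3 = false XOR false = false
net2 = x4 AND x1 = false AND true = false
net3 = x4 OR x3 = false OR false = false
net4 = NOT net1 = NOT false = true
net5 = x4 AND net4 = false AND true = false
net6 = net2 NOR net5 = false NOR false = true
net7 = net6 XOR net1 = true XOR false = true
net8 = net7 OR x2 OR net5 = true OR false OR false = true
net10 = net8 OR net2 OR net3 = true OR false OR false = true
net13 = net7 OR net2 = true OR false = true

net1 = false  net3 = false  net10 = true  net13 = true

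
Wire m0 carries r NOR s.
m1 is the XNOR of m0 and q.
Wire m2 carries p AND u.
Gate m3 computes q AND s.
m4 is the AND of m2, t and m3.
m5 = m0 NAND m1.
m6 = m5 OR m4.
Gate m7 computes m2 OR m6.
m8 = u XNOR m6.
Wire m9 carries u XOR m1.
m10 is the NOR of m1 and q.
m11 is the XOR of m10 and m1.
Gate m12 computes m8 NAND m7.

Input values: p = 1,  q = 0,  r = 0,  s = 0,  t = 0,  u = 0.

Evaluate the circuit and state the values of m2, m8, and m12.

m2 = 0, m8 = 0, m12 = 1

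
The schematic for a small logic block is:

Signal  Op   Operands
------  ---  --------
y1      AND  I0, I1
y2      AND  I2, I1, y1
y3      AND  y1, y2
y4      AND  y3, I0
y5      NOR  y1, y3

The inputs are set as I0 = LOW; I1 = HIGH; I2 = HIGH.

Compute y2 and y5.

y1 = I0 AND I1 = LOW AND HIGH = LOW
y2 = I2 AND I1 AND y1 = HIGH AND HIGH AND LOW = LOW
y3 = y1 AND y2 = LOW AND LOW = LOW
y5 = y1 NOR y3 = LOW NOR LOW = HIGH

y2 = LOW, y5 = HIGH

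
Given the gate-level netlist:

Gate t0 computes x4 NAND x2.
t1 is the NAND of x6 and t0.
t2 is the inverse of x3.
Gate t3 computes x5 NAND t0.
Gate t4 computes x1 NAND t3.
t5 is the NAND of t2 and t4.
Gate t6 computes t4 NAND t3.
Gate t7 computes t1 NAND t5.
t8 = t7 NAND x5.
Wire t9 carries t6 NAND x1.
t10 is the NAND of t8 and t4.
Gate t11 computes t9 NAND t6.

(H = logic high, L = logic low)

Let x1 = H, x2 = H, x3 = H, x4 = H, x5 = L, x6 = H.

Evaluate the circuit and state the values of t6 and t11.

t6 = H, t11 = H

t0 = x4 NAND x2 = H NAND H = L
t3 = x5 NAND t0 = L NAND L = H
t4 = x1 NAND t3 = H NAND H = L
t6 = t4 NAND t3 = L NAND H = H
t9 = t6 NAND x1 = H NAND H = L
t11 = t9 NAND t6 = L NAND H = H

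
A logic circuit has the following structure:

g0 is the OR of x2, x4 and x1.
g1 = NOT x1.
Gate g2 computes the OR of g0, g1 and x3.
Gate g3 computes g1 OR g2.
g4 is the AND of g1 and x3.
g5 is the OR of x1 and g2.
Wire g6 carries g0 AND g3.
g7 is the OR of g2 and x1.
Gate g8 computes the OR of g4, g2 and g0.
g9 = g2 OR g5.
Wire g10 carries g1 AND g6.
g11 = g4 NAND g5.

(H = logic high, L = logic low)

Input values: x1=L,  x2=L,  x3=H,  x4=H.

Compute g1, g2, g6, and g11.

g1 = H, g2 = H, g6 = H, g11 = L

g0 = x2 OR x4 OR x1 = L OR H OR L = H
g1 = NOT x1 = NOT L = H
g2 = g0 OR g1 OR x3 = H OR H OR H = H
g3 = g1 OR g2 = H OR H = H
g4 = g1 AND x3 = H AND H = H
g5 = x1 OR g2 = L OR H = H
g6 = g0 AND g3 = H AND H = H
g11 = g4 NAND g5 = H NAND H = L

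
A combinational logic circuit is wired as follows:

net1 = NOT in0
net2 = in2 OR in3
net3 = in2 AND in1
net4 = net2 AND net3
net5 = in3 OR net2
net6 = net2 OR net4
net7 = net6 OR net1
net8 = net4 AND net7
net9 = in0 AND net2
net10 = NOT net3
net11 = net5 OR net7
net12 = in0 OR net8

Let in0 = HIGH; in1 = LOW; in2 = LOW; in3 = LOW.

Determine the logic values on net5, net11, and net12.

net1 = NOT in0 = NOT HIGH = LOW
net2 = in2 OR in3 = LOW OR LOW = LOW
net3 = in2 AND in1 = LOW AND LOW = LOW
net4 = net2 AND net3 = LOW AND LOW = LOW
net5 = in3 OR net2 = LOW OR LOW = LOW
net6 = net2 OR net4 = LOW OR LOW = LOW
net7 = net6 OR net1 = LOW OR LOW = LOW
net8 = net4 AND net7 = LOW AND LOW = LOW
net11 = net5 OR net7 = LOW OR LOW = LOW
net12 = in0 OR net8 = HIGH OR LOW = HIGH

net5 = LOW, net11 = LOW, net12 = HIGH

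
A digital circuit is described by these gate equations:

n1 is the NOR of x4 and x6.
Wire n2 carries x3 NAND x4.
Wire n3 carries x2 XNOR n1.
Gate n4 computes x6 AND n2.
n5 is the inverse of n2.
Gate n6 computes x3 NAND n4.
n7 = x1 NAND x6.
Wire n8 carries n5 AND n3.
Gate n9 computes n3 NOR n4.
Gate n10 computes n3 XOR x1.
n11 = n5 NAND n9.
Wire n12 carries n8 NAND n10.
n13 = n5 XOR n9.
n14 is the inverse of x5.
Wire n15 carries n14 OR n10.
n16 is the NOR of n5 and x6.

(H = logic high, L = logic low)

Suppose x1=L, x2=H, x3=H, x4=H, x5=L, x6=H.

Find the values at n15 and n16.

n1 = x4 NOR x6 = H NOR H = L
n2 = x3 NAND x4 = H NAND H = L
n3 = x2 XNOR n1 = H XNOR L = L
n5 = NOT n2 = NOT L = H
n10 = n3 XOR x1 = L XOR L = L
n14 = NOT x5 = NOT L = H
n15 = n14 OR n10 = H OR L = H
n16 = n5 NOR x6 = H NOR H = L

n15 = H; n16 = L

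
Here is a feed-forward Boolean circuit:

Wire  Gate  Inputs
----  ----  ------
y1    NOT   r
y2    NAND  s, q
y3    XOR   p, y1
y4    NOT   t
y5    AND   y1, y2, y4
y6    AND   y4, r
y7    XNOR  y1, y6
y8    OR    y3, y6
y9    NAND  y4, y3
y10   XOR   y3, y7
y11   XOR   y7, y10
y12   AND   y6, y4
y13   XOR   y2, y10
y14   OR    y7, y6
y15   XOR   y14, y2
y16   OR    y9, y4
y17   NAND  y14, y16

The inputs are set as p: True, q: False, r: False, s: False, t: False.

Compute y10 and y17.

y1 = NOT r = NOT False = True
y3 = p XOR y1 = True XOR True = False
y4 = NOT t = NOT False = True
y6 = y4 AND r = True AND False = False
y7 = y1 XNOR y6 = True XNOR False = False
y9 = y4 NAND y3 = True NAND False = True
y10 = y3 XOR y7 = False XOR False = False
y14 = y7 OR y6 = False OR False = False
y16 = y9 OR y4 = True OR True = True
y17 = y14 NAND y16 = False NAND True = True

y10 = False  y17 = True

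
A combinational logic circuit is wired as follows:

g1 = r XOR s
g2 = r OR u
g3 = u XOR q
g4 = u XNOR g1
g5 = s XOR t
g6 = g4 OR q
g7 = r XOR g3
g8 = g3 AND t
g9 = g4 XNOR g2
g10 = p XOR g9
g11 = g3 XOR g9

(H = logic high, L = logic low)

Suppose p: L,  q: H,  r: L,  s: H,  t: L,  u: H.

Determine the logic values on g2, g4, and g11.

g2 = H  g4 = H  g11 = H

g1 = r XOR s = L XOR H = H
g2 = r OR u = L OR H = H
g3 = u XOR q = H XOR H = L
g4 = u XNOR g1 = H XNOR H = H
g9 = g4 XNOR g2 = H XNOR H = H
g11 = g3 XOR g9 = L XOR H = H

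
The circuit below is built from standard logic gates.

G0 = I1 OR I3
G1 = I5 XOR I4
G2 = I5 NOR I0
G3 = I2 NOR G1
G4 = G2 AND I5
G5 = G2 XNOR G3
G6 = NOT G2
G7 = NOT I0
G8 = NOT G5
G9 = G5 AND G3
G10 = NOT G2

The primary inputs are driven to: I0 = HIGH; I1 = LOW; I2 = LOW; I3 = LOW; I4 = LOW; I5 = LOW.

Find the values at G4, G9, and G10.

G4 = LOW, G9 = LOW, G10 = HIGH

G1 = I5 XOR I4 = LOW XOR LOW = LOW
G2 = I5 NOR I0 = LOW NOR HIGH = LOW
G3 = I2 NOR G1 = LOW NOR LOW = HIGH
G4 = G2 AND I5 = LOW AND LOW = LOW
G5 = G2 XNOR G3 = LOW XNOR HIGH = LOW
G9 = G5 AND G3 = LOW AND HIGH = LOW
G10 = NOT G2 = NOT LOW = HIGH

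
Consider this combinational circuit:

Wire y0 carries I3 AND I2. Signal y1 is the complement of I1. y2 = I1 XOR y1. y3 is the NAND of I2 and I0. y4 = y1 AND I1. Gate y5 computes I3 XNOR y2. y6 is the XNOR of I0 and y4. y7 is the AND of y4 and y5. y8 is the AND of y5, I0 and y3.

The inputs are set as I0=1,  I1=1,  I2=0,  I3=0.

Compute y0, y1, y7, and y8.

y0 = 0, y1 = 0, y7 = 0, y8 = 0

y0 = I3 AND I2 = 0 AND 0 = 0
y1 = NOT I1 = NOT 1 = 0
y2 = I1 XOR y1 = 1 XOR 0 = 1
y3 = I2 NAND I0 = 0 NAND 1 = 1
y4 = y1 AND I1 = 0 AND 1 = 0
y5 = I3 XNOR y2 = 0 XNOR 1 = 0
y7 = y4 AND y5 = 0 AND 0 = 0
y8 = y5 AND I0 AND y3 = 0 AND 1 AND 1 = 0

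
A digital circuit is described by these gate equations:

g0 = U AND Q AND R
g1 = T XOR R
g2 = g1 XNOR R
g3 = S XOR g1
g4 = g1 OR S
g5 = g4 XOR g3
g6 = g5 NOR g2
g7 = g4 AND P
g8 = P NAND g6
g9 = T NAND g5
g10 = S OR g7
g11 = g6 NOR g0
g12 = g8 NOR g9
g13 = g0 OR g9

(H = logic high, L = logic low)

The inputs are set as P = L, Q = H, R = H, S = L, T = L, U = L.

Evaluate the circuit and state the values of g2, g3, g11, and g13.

g0 = U AND Q AND R = L AND H AND H = L
g1 = T XOR R = L XOR H = H
g2 = g1 XNOR R = H XNOR H = H
g3 = S XOR g1 = L XOR H = H
g4 = g1 OR S = H OR L = H
g5 = g4 XOR g3 = H XOR H = L
g6 = g5 NOR g2 = L NOR H = L
g9 = T NAND g5 = L NAND L = H
g11 = g6 NOR g0 = L NOR L = H
g13 = g0 OR g9 = L OR H = H

g2 = H, g3 = H, g11 = H, g13 = H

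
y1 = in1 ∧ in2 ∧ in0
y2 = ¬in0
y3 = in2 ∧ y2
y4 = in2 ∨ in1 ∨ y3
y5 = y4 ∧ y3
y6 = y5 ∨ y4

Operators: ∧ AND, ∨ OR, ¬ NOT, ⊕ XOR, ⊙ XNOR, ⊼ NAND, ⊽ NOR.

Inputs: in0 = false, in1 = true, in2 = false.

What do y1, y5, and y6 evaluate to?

y1 = false, y5 = false, y6 = true

y1 = in1 AND in2 AND in0 = true AND false AND false = false
y2 = NOT in0 = NOT false = true
y3 = in2 AND y2 = false AND true = false
y4 = in2 OR in1 OR y3 = false OR true OR false = true
y5 = y4 AND y3 = true AND false = false
y6 = y5 OR y4 = false OR true = true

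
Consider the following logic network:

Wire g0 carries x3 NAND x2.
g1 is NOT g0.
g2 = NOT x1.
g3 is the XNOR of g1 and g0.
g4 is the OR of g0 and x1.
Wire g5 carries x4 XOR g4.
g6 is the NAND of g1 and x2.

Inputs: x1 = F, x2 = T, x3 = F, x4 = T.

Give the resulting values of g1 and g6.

g0 = x3 NAND x2 = F NAND T = T
g1 = NOT g0 = NOT T = F
g6 = g1 NAND x2 = F NAND T = T

g1 = F, g6 = T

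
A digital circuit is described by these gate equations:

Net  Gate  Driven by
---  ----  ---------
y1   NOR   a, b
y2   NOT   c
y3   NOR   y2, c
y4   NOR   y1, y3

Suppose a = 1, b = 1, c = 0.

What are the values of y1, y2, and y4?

y1 = a NOR b = 1 NOR 1 = 0
y2 = NOT c = NOT 0 = 1
y3 = y2 NOR c = 1 NOR 0 = 0
y4 = y1 NOR y3 = 0 NOR 0 = 1

y1 = 0; y2 = 1; y4 = 1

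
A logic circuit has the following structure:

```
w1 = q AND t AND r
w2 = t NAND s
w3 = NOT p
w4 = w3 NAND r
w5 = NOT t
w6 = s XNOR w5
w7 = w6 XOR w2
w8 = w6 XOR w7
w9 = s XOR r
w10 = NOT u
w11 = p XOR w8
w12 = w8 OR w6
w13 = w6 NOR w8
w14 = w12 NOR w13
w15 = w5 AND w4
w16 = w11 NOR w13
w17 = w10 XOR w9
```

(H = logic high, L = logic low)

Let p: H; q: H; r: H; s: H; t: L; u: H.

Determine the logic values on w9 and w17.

w9 = L, w17 = L

w9 = s XOR r = H XOR H = L
w10 = NOT u = NOT H = L
w17 = w10 XOR w9 = L XOR L = L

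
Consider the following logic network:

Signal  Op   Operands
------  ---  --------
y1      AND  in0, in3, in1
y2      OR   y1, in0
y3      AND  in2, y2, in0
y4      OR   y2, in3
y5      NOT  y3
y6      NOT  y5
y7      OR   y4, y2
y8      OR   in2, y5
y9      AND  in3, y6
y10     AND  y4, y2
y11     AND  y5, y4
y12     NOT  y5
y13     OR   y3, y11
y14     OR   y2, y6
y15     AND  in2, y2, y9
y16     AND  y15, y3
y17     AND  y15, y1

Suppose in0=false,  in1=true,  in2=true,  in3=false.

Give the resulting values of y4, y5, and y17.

y1 = in0 AND in3 AND in1 = false AND false AND true = false
y2 = y1 OR in0 = false OR false = false
y3 = in2 AND y2 AND in0 = true AND false AND false = false
y4 = y2 OR in3 = false OR false = false
y5 = NOT y3 = NOT false = true
y6 = NOT y5 = NOT true = false
y9 = in3 AND y6 = false AND false = false
y15 = in2 AND y2 AND y9 = true AND false AND false = false
y17 = y15 AND y1 = false AND false = false

y4 = false, y5 = true, y17 = false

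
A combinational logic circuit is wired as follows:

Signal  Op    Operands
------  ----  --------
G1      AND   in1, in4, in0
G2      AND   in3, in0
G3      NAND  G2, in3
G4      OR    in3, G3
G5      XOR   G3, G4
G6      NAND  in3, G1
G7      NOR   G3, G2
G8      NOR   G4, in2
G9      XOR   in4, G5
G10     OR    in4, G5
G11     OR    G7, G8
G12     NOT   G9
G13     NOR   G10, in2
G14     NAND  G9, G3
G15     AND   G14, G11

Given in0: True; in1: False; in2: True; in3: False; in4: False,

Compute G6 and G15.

G6 = True, G15 = False

G1 = in1 AND in4 AND in0 = False AND False AND True = False
G2 = in3 AND in0 = False AND True = False
G3 = G2 NAND in3 = False NAND False = True
G4 = in3 OR G3 = False OR True = True
G5 = G3 XOR G4 = True XOR True = False
G6 = in3 NAND G1 = False NAND False = True
G7 = G3 NOR G2 = True NOR False = False
G8 = G4 NOR in2 = True NOR True = False
G9 = in4 XOR G5 = False XOR False = False
G11 = G7 OR G8 = False OR False = False
G14 = G9 NAND G3 = False NAND True = True
G15 = G14 AND G11 = True AND False = False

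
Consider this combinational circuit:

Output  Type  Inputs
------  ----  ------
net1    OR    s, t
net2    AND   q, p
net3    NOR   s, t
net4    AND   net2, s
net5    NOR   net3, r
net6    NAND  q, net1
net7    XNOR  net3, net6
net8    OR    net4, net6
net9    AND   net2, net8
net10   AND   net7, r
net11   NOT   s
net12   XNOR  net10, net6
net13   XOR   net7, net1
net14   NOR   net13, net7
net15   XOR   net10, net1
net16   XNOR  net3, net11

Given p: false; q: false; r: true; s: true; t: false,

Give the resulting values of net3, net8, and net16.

net1 = s OR t = true OR false = true
net2 = q AND p = false AND false = false
net3 = s NOR t = true NOR false = false
net4 = net2 AND s = false AND true = false
net6 = q NAND net1 = false NAND true = true
net8 = net4 OR net6 = false OR true = true
net11 = NOT s = NOT true = false
net16 = net3 XNOR net11 = false XNOR false = true

net3 = false  net8 = true  net16 = true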